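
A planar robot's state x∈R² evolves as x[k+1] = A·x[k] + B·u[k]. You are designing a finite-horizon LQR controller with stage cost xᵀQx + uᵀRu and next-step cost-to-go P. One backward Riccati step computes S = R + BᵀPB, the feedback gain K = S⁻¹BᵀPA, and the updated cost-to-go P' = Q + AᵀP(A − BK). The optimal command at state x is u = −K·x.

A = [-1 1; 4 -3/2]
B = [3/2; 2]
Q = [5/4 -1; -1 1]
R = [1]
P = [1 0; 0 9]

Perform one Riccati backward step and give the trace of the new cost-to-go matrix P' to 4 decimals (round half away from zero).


25.3025

BᵀP = [1.5000 18.0000]
S = R + BᵀPB = [1] + [38.2500] = [39.2500]
BᵀPA = [70.5000 -25.5000]
K = S⁻¹·BᵀPA = [1.7962 -0.6497]
A−BK = [-3.6943 1.9745; 0.4076 -0.2006]
AᵀP(A−BK) = [18.3694 -9.1975; -9.1975 4.6831]
P' = Q + AᵀP(A−BK) = [19.6194 -10.1975; -10.1975 5.6831]
tr(P') = 25.3025


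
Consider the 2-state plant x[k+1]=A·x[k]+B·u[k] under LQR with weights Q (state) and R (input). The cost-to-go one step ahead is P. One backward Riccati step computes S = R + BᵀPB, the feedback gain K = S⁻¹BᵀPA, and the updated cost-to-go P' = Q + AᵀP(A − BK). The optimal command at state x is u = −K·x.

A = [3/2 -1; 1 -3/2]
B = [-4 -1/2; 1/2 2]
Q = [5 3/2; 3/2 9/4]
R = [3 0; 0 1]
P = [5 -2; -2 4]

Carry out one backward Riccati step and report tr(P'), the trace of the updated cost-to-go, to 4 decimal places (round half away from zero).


9.0765

BᵀP = [-21.0000 10.0000; -6.5000 9.0000]
S = R + BᵀPB = [3 0; 0 1] + [89.0000 30.5000; 30.5000 21.2500] = [92.0000 30.5000; 30.5000 22.2500]
BᵀPA = [-21.5000 6.0000; -0.7500 -7.0000]
K = S⁻¹·BᵀPA = [-0.4079 0.3107; 0.5254 -0.7405]
A−BK = [0.1312 -0.1274; 0.1531 -0.1743]
AᵀP(A−BK) = [0.8746 -0.8749; -0.8749 0.9519]
P' = Q + AᵀP(A−BK) = [5.8746 0.6251; 0.6251 3.2019]
tr(P') = 9.0765


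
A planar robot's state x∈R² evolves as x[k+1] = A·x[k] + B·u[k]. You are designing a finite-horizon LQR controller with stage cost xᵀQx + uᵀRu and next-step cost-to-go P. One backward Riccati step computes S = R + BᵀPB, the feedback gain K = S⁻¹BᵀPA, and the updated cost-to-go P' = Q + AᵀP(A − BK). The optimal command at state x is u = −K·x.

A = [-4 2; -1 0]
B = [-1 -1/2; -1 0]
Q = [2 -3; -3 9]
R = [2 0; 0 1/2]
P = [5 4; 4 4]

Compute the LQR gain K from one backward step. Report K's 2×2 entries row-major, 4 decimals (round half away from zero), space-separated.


BᵀP = [-9.0000 -8.0000; -2.5000 -2.0000]
S = R + BᵀPB = [2 0; 0 1/2] + [17.0000 4.5000; 4.5000 1.2500] = [19.0000 4.5000; 4.5000 1.7500]
BᵀPA = [44.0000 -18.0000; 12.0000 -5.0000]
K = S⁻¹·BᵀPA = [1.7692 -0.6923; 2.3077 -1.0769]
A−BK = [-1.0769 0.7692; 0.7692 -0.6923]
AᵀP(A−BK) = [10.4615 -4.6154; -4.6154 2.1538]
P' = Q + AᵀP(A−BK) = [12.4615 -7.6154; -7.6154 11.1538]
tr(P') = 23.6154

1.7692 -0.6923 2.3077 -1.0769


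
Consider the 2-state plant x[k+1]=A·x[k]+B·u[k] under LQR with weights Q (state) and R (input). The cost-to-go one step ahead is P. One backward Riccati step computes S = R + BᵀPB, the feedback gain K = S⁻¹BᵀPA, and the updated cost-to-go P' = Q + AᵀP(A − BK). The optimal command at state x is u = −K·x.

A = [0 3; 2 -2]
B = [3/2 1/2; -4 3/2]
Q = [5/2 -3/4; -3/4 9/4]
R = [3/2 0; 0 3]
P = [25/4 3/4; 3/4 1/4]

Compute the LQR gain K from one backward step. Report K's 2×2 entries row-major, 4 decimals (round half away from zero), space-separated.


BᵀP = [6.3750 0.1250; 4.2500 0.7500]
S = R + BᵀPB = [3/2 0; 0 3] + [9.0625 3.3750; 3.3750 3.2500] = [10.5625 3.3750; 3.3750 6.2500]
BᵀPA = [0.2500 18.8750; 1.5000 11.2500]
K = S⁻¹·BᵀPA = [-0.0641 1.4645; 0.2746 1.0092]
A−BK = [-0.0412 0.2986; 1.3318 2.3444]
AᵀP(A−BK) = [0.6041 1.6201; 1.6201 9.2540]
P' = Q + AᵀP(A−BK) = [3.1041 0.8701; 0.8701 11.5040]
tr(P') = 14.6081

-0.0641 1.4645 0.2746 1.0092


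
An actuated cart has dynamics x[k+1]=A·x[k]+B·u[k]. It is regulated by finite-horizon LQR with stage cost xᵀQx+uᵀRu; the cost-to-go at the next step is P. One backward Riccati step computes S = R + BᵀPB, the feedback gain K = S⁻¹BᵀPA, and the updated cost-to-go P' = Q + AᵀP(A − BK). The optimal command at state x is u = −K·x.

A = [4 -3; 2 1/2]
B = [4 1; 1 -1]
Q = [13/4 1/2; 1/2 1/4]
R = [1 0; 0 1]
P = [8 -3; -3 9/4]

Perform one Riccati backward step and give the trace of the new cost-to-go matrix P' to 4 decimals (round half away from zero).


BᵀP = [29.0000 -9.7500; 11.0000 -5.2500]
S = R + BᵀPB = [1 0; 0 1] + [106.2500 38.7500; 38.7500 16.2500] = [107.2500 38.7500; 38.7500 17.2500]
BᵀPA = [96.5000 -91.8750; 33.5000 -35.6250]
K = S⁻¹·BᵀPA = [1.0516 -0.5864; -0.4204 -0.7478]
A−BK = [0.2138 0.0936; 0.5280 0.3386]
AᵀP(A−BK) = [1.5983 -0.1055; -0.1055 1.0411]
P' = Q + AᵀP(A−BK) = [4.8483 0.3945; 0.3945 1.2911]
tr(P') = 6.1393

6.1393


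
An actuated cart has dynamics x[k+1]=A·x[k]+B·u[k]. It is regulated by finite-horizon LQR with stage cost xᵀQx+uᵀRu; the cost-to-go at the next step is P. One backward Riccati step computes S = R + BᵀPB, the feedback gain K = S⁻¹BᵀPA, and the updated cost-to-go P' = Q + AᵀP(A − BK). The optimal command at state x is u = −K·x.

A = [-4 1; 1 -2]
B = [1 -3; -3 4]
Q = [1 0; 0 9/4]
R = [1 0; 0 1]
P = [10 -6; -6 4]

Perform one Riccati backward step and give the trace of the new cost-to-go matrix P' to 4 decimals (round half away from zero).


6.2479

BᵀP = [28.0000 -18.0000; -54.0000 34.0000]
S = R + BᵀPB = [1 0; 0 1] + [82.0000 -156.0000; -156.0000 298.0000] = [83.0000 -156.0000; -156.0000 299.0000]
BᵀPA = [-130.0000 64.0000; 250.0000 -122.0000]
K = S⁻¹·BᵀPA = [0.2703 0.2162; 0.9771 -0.2952]
A−BK = [-1.3389 -0.1019; -2.0977 -0.1705]
AᵀP(A−BK) = [2.8524 -0.0873; -0.0873 0.1455]
P' = Q + AᵀP(A−BK) = [3.8524 -0.0873; -0.0873 2.3955]
tr(P') = 6.2479


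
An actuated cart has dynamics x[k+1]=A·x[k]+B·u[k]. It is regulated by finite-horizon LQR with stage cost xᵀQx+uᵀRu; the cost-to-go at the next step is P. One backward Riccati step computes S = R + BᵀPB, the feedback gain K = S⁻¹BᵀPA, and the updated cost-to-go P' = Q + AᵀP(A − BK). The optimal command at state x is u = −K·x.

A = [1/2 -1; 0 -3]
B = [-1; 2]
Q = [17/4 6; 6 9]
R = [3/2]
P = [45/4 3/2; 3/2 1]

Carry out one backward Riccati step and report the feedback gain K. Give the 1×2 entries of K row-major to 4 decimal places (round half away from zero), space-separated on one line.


BᵀP = [-8.2500 0.5000]
S = R + BᵀPB = [3/2] + [9.2500] = [10.7500]
BᵀPA = [-4.1250 6.7500]
K = S⁻¹·BᵀPA = [-0.3837 0.6279]
A−BK = [0.1163 -0.3721; 0.7674 -4.2558]
AᵀP(A−BK) = [1.2297 -5.2849; -5.2849 25.0116]
P' = Q + AᵀP(A−BK) = [5.4797 0.7151; 0.7151 34.0116]
tr(P') = 39.4913

-0.3837 0.6279


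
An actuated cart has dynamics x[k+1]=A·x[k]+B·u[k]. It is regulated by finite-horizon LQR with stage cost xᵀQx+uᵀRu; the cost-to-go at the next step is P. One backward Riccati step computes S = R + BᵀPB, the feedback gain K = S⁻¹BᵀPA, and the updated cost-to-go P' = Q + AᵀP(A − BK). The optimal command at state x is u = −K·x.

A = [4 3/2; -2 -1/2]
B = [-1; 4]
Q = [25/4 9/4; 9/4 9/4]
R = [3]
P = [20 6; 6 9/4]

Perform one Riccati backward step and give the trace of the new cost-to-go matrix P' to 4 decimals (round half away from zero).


BᵀP = [4.0000 3.0000]
S = R + BᵀPB = [3] + [8.0000] = [11.0000]
BᵀPA = [10.0000 4.5000]
K = S⁻¹·BᵀPA = [0.9091 0.4091]
A−BK = [4.9091 1.9091; -5.6364 -2.1364]
AᵀP(A−BK) = [223.9091 88.1591; 88.1591 34.7216]
P' = Q + AᵀP(A−BK) = [230.1591 90.4091; 90.4091 36.9716]
tr(P') = 267.1307

267.1307


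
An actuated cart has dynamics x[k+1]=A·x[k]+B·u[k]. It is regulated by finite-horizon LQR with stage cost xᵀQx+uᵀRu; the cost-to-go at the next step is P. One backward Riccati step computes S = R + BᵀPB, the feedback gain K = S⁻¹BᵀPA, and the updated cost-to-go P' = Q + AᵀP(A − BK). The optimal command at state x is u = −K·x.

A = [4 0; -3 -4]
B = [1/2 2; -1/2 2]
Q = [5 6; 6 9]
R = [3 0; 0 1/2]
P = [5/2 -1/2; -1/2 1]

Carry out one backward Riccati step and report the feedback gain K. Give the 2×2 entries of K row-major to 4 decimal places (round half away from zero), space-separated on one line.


1.6347 0.9132 1.0046 -0.5114

BᵀP = [1.5000 -0.7500; 4.0000 1.0000]
S = R + BᵀPB = [3 0; 0 1/2] + [1.1250 1.5000; 1.5000 10.0000] = [4.1250 1.5000; 1.5000 10.5000]
BᵀPA = [8.2500 3.0000; 13.0000 -4.0000]
K = S⁻¹·BᵀPA = [1.6347 0.9132; 1.0046 -0.5114]
A−BK = [1.1735 0.5662; -4.1918 -2.5205]
AᵀP(A−BK) = [34.4543 19.1142; 19.1142 11.2146]
P' = Q + AᵀP(A−BK) = [39.4543 25.1142; 25.1142 20.2146]
tr(P') = 59.6689


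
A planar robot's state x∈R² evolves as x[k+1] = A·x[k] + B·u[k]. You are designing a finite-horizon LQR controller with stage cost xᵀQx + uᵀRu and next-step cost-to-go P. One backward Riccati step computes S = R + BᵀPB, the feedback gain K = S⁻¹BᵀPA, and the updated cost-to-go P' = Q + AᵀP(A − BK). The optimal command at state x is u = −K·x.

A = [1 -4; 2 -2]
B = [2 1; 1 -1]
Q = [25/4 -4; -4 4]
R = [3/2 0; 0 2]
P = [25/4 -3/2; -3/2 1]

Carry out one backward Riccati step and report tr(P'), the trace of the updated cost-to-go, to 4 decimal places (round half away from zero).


16.5520

BᵀP = [11.0000 -2.0000; 7.7500 -2.5000]
S = R + BᵀPB = [3/2 0; 0 2] + [20.0000 13.0000; 13.0000 10.2500] = [21.5000 13.0000; 13.0000 12.2500]
BᵀPA = [7.0000 -40.0000; 2.7500 -26.0000]
K = S⁻¹·BᵀPA = [0.5298 -1.6106; -0.3377 -0.4132]
A−BK = [0.2781 -0.3656; 1.1325 -0.8026]
AᵀP(A−BK) = [1.4702 -1.5894; -1.5894 4.8318]
P' = Q + AᵀP(A−BK) = [7.7202 -5.5894; -5.5894 8.8318]
tr(P') = 16.5520


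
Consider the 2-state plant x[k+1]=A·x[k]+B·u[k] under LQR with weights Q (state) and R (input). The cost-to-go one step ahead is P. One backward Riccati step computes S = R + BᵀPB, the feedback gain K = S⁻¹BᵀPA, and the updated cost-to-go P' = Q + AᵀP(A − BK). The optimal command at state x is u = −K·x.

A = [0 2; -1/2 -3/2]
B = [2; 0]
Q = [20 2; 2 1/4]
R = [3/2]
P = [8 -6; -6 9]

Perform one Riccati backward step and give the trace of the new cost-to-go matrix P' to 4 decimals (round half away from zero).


35.0485

BᵀP = [16.0000 -12.0000]
S = R + BᵀPB = [3/2] + [32.0000] = [33.5000]
BᵀPA = [6.0000 50.0000]
K = S⁻¹·BᵀPA = [0.1791 1.4925]
A−BK = [-0.3582 -0.9851; -0.5000 -1.5000]
AᵀP(A−BK) = [1.1754 3.7948; 3.7948 13.6231]
P' = Q + AᵀP(A−BK) = [21.1754 5.7948; 5.7948 13.8731]
tr(P') = 35.0485


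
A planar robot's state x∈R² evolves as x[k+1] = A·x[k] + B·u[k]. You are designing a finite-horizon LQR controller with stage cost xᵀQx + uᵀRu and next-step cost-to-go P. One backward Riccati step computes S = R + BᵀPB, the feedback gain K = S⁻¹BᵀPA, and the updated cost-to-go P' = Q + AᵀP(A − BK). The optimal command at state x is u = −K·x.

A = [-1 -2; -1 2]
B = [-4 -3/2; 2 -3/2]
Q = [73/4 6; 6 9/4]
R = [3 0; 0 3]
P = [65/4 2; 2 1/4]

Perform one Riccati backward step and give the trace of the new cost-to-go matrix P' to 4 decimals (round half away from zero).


BᵀP = [-61.0000 -7.5000; -27.3750 -3.3750]
S = R + BᵀPB = [3 0; 0 3] + [229.0000 102.7500; 102.7500 46.1250] = [232.0000 102.7500; 102.7500 49.1250]
BᵀPA = [68.5000 107.0000; 30.7500 48.0000]
K = S⁻¹·BᵀPA = [0.2448 0.3864; 0.1139 0.1689]
A−BK = [0.1501 -0.2010; -1.3187 1.4805]
AᵀP(A−BK) = [0.2278 0.3377; 0.3377 0.5477]
P' = Q + AᵀP(A−BK) = [18.4778 6.3377; 6.3377 2.7977]
tr(P') = 21.2755

21.2755


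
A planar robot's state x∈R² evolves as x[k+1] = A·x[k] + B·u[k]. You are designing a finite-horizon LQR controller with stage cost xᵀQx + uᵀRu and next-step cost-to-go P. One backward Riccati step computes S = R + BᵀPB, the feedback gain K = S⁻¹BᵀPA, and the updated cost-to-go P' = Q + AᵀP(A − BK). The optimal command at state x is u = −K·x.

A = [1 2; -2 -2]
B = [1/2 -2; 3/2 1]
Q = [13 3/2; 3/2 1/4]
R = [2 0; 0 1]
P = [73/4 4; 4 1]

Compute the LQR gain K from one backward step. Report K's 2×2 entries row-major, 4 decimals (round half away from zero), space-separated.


-0.0979 0.0474 -0.3579 -0.8429

BᵀP = [15.1250 3.5000; -32.5000 -7.0000]
S = R + BᵀPB = [2 0; 0 1] + [12.8125 -26.7500; -26.7500 58.0000] = [14.8125 -26.7500; -26.7500 59.0000]
BᵀPA = [8.1250 23.2500; -18.5000 -51.0000]
K = S⁻¹·BᵀPA = [-0.0979 0.0474; -0.3579 -0.8429]
A−BK = [0.3331 0.2904; -1.4953 -1.2281]
AᵀP(A−BK) = [0.4234 0.5209; 0.5209 0.9092]
P' = Q + AᵀP(A−BK) = [13.4234 2.0209; 2.0209 1.1592]
tr(P') = 14.5827


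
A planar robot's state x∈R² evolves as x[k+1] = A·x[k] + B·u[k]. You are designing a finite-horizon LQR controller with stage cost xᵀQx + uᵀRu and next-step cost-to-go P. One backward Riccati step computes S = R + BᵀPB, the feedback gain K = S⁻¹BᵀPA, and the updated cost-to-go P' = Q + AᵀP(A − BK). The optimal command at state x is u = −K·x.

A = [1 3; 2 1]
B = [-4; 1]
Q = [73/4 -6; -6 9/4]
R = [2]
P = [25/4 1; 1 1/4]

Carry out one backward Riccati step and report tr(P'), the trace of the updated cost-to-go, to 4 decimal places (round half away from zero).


BᵀP = [-24.0000 -3.7500]
S = R + BᵀPB = [2] + [92.2500] = [94.2500]
BᵀPA = [-31.5000 -75.7500]
K = S⁻¹·BᵀPA = [-0.3342 -0.8037]
A−BK = [-0.3369 -0.2149; 2.3342 1.8037]
AᵀP(A−BK) = [0.7221 0.9330; 0.9330 1.6187]
P' = Q + AᵀP(A−BK) = [18.9721 -5.0670; -5.0670 3.8687]
tr(P') = 22.8408

22.8408


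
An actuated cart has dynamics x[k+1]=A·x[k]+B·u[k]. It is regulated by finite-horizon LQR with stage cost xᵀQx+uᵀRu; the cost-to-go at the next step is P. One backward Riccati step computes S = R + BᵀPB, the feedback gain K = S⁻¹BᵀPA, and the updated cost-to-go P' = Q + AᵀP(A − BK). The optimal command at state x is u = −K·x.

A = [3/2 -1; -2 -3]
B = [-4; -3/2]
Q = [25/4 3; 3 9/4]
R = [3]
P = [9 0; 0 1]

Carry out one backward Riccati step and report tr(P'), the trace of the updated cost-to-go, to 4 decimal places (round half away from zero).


22.3329

BᵀP = [-36.0000 -1.5000]
S = R + BᵀPB = [3] + [146.2500] = [149.2500]
BᵀPA = [-51.0000 40.5000]
K = S⁻¹·BᵀPA = [-0.3417 0.2714]
A−BK = [0.1332 0.0854; -2.5126 -2.5930]
AᵀP(A−BK) = [6.8229 6.3392; 6.3392 7.0101]
P' = Q + AᵀP(A−BK) = [13.0729 9.3392; 9.3392 9.2601]
tr(P') = 22.3329


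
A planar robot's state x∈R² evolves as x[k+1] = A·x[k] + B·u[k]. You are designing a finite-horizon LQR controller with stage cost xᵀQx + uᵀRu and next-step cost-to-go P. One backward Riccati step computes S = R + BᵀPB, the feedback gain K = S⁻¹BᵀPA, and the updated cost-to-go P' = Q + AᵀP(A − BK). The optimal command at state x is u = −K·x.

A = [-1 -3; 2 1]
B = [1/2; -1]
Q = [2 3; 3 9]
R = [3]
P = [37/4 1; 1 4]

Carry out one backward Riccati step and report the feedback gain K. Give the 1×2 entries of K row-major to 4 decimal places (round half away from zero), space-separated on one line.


-1.2782 -1.7293

BᵀP = [3.6250 -3.5000]
S = R + BᵀPB = [3] + [5.3125] = [8.3125]
BᵀPA = [-10.6250 -14.3750]
K = S⁻¹·BᵀPA = [-1.2782 -1.7293]
A−BK = [-0.3609 -2.1353; 0.7218 -0.7293]
AᵀP(A−BK) = [7.6692 10.3759; 10.3759 56.3910]
P' = Q + AᵀP(A−BK) = [9.6692 13.3759; 13.3759 65.3910]
tr(P') = 75.0602


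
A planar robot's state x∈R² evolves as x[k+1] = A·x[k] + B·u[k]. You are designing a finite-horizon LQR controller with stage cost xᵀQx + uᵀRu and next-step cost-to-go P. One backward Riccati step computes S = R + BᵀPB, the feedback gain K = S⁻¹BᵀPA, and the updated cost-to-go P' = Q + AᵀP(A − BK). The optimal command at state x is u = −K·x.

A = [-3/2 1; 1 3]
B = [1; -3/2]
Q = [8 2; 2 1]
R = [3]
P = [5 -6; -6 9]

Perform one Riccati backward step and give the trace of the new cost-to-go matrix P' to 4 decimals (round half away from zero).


BᵀP = [14.0000 -19.5000]
S = R + BᵀPB = [3] + [43.2500] = [46.2500]
BᵀPA = [-40.5000 -44.5000]
K = S⁻¹·BᵀPA = [-0.8757 -0.9622]
A−BK = [-0.6243 1.9622; -0.3135 1.5568]
AᵀP(A−BK) = [2.7851 1.5324; 1.5324 7.1838]
P' = Q + AᵀP(A−BK) = [10.7851 3.5324; 3.5324 8.1838]
tr(P') = 18.9689

18.9689


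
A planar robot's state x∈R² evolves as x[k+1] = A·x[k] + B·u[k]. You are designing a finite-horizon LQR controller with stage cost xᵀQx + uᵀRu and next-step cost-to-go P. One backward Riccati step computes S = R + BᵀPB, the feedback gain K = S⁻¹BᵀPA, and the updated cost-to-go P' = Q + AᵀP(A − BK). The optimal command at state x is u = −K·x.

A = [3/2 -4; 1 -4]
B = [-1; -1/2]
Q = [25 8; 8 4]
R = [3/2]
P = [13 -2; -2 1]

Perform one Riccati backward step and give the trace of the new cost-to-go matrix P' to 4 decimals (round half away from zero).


BᵀP = [-12.0000 1.5000]
S = R + BᵀPB = [3/2] + [11.2500] = [12.7500]
BᵀPA = [-16.5000 42.0000]
K = S⁻¹·BᵀPA = [-1.2941 3.2941]
A−BK = [0.2059 -0.7059; 0.3529 -2.3529]
AᵀP(A−BK) = [2.8971 -7.6471; -7.6471 21.6471]
P' = Q + AᵀP(A−BK) = [27.8971 0.3529; 0.3529 25.6471]
tr(P') = 53.5441

53.5441


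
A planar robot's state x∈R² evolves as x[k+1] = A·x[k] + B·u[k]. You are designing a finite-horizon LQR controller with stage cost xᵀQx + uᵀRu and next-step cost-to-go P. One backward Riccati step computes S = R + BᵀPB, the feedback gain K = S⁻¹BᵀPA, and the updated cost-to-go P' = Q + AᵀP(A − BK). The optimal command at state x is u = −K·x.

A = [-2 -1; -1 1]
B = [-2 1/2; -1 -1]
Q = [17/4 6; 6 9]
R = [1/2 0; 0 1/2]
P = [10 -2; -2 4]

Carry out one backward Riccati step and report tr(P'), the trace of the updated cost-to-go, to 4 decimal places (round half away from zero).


14.4318

BᵀP = [-18.0000 0.0000; 7.0000 -5.0000]
S = R + BᵀPB = [1/2 0; 0 1/2] + [36.0000 -9.0000; -9.0000 8.5000] = [36.5000 -9.0000; -9.0000 9.0000]
BᵀPA = [36.0000 18.0000; -9.0000 -12.0000]
K = S⁻¹·BᵀPA = [0.9818 0.2182; -0.0182 -1.1152]
A−BK = [-0.0273 -0.0061; -0.0364 0.1030]
AᵀP(A−BK) = [0.4909 0.1091; 0.1091 0.6909]
P' = Q + AᵀP(A−BK) = [4.7409 6.1091; 6.1091 9.6909]
tr(P') = 14.4318


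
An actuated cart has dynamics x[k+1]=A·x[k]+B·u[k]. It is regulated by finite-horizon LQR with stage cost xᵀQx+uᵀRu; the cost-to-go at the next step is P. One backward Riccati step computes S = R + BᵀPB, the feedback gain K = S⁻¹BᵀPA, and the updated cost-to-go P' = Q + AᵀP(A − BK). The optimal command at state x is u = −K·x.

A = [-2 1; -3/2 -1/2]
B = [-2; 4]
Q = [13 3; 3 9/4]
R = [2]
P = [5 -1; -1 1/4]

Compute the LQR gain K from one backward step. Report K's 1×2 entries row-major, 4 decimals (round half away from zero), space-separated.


BᵀP = [-14.0000 3.0000]
S = R + BᵀPB = [2] + [40.0000] = [42.0000]
BᵀPA = [23.5000 -15.5000]
K = S⁻¹·BᵀPA = [0.5595 -0.3690]
A−BK = [-0.8810 0.2619; -3.7381 0.9762]
AᵀP(A−BK) = [1.4137 -0.6399; -0.6399 0.3423]
P' = Q + AᵀP(A−BK) = [14.4137 2.3601; 2.3601 2.5923]
tr(P') = 17.0060

0.5595 -0.3690


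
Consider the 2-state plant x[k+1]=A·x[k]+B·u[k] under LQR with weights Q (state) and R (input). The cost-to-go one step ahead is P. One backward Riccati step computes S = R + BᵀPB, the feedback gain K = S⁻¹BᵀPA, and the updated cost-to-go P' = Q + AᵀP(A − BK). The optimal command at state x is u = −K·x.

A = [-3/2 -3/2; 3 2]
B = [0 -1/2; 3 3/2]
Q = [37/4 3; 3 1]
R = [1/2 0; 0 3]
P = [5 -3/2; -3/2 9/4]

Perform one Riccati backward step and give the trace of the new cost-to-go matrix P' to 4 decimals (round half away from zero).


24.2442

BᵀP = [-4.5000 6.7500; -4.7500 4.1250]
S = R + BᵀPB = [1/2 0; 0 3] + [20.2500 12.3750; 12.3750 8.5625] = [20.7500 12.3750; 12.3750 11.5625]
BᵀPA = [27.0000 20.2500; 19.5000 15.3750]
K = S⁻¹·BᵀPA = [0.8167 0.5056; 0.8124 0.7886]
A−BK = [-1.0938 -1.1057; -0.6687 -0.6997]
AᵀP(A−BK) = [7.1073 6.9712; 6.9712 6.8869]
P' = Q + AᵀP(A−BK) = [16.3573 9.9712; 9.9712 7.8869]
tr(P') = 24.2442


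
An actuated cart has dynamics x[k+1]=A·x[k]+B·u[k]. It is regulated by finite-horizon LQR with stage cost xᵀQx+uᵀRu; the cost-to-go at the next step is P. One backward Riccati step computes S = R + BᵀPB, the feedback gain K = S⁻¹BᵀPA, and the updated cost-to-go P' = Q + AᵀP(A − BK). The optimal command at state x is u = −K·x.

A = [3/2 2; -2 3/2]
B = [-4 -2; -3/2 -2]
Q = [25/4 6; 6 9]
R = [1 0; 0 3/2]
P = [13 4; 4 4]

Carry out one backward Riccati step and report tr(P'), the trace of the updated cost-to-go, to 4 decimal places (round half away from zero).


21.0533

BᵀP = [-58.0000 -22.0000; -34.0000 -16.0000]
S = R + BᵀPB = [1 0; 0 3/2] + [265.0000 160.0000; 160.0000 100.0000] = [266.0000 160.0000; 160.0000 101.5000]
BᵀPA = [-43.0000 -149.0000; -19.0000 -92.0000]
K = S⁻¹·BᵀPA = [-0.9467 -0.2884; 1.3052 -0.4518]
A−BK = [0.3234 -0.0572; -0.8097 0.1639]
AᵀP(A−BK) = [5.3390 -0.9853; -0.9853 0.4643]
P' = Q + AᵀP(A−BK) = [11.5890 5.0147; 5.0147 9.4643]
tr(P') = 21.0533


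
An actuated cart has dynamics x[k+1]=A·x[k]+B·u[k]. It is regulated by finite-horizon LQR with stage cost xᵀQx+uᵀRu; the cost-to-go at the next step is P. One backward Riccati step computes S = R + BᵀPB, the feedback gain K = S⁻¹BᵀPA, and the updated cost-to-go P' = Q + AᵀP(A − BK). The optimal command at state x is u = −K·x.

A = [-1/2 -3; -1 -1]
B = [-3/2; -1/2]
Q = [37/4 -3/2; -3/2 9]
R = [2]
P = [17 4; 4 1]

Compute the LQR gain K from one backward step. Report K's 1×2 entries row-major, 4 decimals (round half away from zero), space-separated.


0.4355 1.9140

BᵀP = [-27.5000 -6.5000]
S = R + BᵀPB = [2] + [44.5000] = [46.5000]
BᵀPA = [20.2500 89.0000]
K = S⁻¹·BᵀPA = [0.4355 1.9140]
A−BK = [0.1532 -0.1290; -0.7823 -0.0430]
AᵀP(A−BK) = [0.4315 1.7419; 1.7419 7.6559]
P' = Q + AᵀP(A−BK) = [9.6815 0.2419; 0.2419 16.6559]
tr(P') = 26.3374


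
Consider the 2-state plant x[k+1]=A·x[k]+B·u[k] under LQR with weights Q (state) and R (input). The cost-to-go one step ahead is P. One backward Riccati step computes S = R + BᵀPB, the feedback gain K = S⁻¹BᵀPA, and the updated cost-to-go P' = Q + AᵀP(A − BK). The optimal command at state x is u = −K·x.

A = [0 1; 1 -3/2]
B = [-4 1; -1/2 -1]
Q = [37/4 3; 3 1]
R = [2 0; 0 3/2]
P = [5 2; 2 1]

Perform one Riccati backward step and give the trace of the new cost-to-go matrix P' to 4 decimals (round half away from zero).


BᵀP = [-21.0000 -8.5000; 3.0000 1.0000]
S = R + BᵀPB = [2 0; 0 3/2] + [88.2500 -12.5000; -12.5000 2.0000] = [90.2500 -12.5000; -12.5000 3.5000]
BᵀPA = [-8.5000 -8.2500; 1.0000 1.5000]
K = S⁻¹·BᵀPA = [-0.1081 -0.0634; -0.1002 0.2020]
A−BK = [-0.3320 0.5442; 0.8457 -1.3297]
AᵀP(A−BK) = [0.1817 -0.2412; -0.2412 0.4236]
P' = Q + AᵀP(A−BK) = [9.4317 2.7588; 2.7588 1.4236]
tr(P') = 10.8553

10.8553


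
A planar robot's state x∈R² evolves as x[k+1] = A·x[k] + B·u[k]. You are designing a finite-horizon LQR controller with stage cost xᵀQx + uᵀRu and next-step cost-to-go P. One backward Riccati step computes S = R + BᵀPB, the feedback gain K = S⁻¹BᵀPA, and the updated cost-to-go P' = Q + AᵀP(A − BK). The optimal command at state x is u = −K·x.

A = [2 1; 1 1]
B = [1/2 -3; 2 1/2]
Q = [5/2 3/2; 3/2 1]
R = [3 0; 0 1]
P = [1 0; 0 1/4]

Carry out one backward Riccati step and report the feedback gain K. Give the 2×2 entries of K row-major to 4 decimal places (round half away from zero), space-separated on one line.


0.1881 0.1570 -0.5605 -0.2662

BᵀP = [0.5000 0.5000; -3.0000 0.1250]
S = R + BᵀPB = [3 0; 0 1] + [1.2500 -1.2500; -1.2500 9.0625] = [4.2500 -1.2500; -1.2500 10.0625]
BᵀPA = [1.5000 1.0000; -5.8750 -2.8750]
K = S⁻¹·BᵀPA = [0.1881 0.1570; -0.5605 -0.2662]
A−BK = [0.2245 0.1229; 0.9041 0.8191]
AᵀP(A−BK) = [0.6750 0.4505; 0.4505 0.3276]
P' = Q + AᵀP(A−BK) = [3.1750 1.9505; 1.9505 1.3276]
tr(P') = 4.5027


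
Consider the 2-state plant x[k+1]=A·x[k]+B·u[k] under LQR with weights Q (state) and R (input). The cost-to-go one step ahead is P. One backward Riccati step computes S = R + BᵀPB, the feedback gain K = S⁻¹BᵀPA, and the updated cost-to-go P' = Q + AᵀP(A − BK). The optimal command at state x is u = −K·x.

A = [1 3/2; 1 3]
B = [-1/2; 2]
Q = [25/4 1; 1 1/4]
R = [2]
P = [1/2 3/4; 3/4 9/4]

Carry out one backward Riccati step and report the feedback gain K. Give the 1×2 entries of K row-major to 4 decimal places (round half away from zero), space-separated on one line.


0.5584 1.4805

BᵀP = [1.2500 4.1250]
S = R + BᵀPB = [2] + [7.6250] = [9.6250]
BᵀPA = [5.3750 14.2500]
K = S⁻¹·BᵀPA = [0.5584 1.4805]
A−BK = [1.2792 2.2403; -0.1169 0.0390]
AᵀP(A−BK) = [1.2484 2.9172; 2.9172 7.0276]
P' = Q + AᵀP(A−BK) = [7.4984 3.9172; 3.9172 7.2776]
tr(P') = 14.7760


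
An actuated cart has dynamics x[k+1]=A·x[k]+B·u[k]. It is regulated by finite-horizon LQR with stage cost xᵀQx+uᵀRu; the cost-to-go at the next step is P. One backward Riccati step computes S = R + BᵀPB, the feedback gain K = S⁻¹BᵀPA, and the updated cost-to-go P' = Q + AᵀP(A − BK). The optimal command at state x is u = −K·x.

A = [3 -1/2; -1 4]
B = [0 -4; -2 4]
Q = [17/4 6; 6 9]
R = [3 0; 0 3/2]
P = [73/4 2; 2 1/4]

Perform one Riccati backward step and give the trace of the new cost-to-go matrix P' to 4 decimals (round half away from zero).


14.8201

BᵀP = [-4.0000 -0.5000; -65.0000 -7.0000]
S = R + BᵀPB = [3 0; 0 3/2] + [1.0000 14.0000; 14.0000 232.0000] = [4.0000 14.0000; 14.0000 233.5000]
BᵀPA = [-11.5000 0.0000; -188.0000 4.5000]
K = S⁻¹·BᵀPA = [-0.0722 -0.0854; -0.8008 0.0244]
A−BK = [-0.2033 -0.4024; 2.0589 3.7317]
AᵀP(A−BK) = [1.1174 0.2287; 0.2287 0.4527]
P' = Q + AᵀP(A−BK) = [5.3674 6.2287; 6.2287 9.4527]
tr(P') = 14.8201


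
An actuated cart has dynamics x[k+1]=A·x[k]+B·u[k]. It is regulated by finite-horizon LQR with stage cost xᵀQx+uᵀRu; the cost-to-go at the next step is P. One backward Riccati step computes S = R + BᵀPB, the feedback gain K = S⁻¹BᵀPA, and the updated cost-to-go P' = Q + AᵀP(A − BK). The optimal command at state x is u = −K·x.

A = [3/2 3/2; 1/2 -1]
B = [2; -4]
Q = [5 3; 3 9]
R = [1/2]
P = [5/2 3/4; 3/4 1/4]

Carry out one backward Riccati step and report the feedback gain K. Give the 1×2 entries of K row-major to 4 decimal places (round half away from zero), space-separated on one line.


1.3000 1.0000

BᵀP = [2.0000 0.5000]
S = R + BᵀPB = [1/2] + [2.0000] = [2.5000]
BᵀPA = [3.2500 2.5000]
K = S⁻¹·BᵀPA = [1.3000 1.0000]
A−BK = [-1.1000 -0.5000; 5.7000 3.0000]
AᵀP(A−BK) = [2.5875 1.6875; 1.6875 1.1250]
P' = Q + AᵀP(A−BK) = [7.5875 4.6875; 4.6875 10.1250]
tr(P') = 17.7125


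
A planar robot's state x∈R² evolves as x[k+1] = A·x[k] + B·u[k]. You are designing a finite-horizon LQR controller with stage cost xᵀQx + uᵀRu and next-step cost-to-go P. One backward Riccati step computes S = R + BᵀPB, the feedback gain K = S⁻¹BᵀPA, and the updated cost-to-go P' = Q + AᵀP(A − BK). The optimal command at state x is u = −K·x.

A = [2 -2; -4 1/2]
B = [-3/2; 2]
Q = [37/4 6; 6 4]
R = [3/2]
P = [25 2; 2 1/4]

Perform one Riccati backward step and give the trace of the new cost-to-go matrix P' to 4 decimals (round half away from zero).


BᵀP = [-33.5000 -2.5000]
S = R + BᵀPB = [3/2] + [45.2500] = [46.7500]
BᵀPA = [-57.0000 65.7500]
K = S⁻¹·BᵀPA = [-1.2193 1.4064]
A−BK = [0.1711 0.1096; -1.5615 -2.3128]
AᵀP(A−BK) = [2.5027 -2.3342; -2.3342 3.5906]
P' = Q + AᵀP(A−BK) = [11.7527 3.6658; 3.6658 7.5906]
tr(P') = 19.3432

19.3432


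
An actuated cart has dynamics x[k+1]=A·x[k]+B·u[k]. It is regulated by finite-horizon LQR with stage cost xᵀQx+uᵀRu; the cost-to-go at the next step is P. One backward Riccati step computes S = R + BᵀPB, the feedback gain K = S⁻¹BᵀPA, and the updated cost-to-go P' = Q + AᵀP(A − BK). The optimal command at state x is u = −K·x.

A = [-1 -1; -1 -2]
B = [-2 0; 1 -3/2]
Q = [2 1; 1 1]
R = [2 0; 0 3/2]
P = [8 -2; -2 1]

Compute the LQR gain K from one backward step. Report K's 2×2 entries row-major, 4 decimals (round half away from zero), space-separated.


0.3571 0.2857 0.3143 0.5714

BᵀP = [-18.0000 5.0000; 3.0000 -1.5000]
S = R + BᵀPB = [2 0; 0 3/2] + [41.0000 -7.5000; -7.5000 2.2500] = [43.0000 -7.5000; -7.5000 3.7500]
BᵀPA = [13.0000 8.0000; -1.5000 0.0000]
K = S⁻¹·BᵀPA = [0.3571 0.2857; 0.3143 0.5714]
A−BK = [-0.2857 -0.4286; -0.8857 -1.4286]
AᵀP(A−BK) = [0.8286 1.1429; 1.1429 1.7143]
P' = Q + AᵀP(A−BK) = [2.8286 2.1429; 2.1429 2.7143]
tr(P') = 5.5429


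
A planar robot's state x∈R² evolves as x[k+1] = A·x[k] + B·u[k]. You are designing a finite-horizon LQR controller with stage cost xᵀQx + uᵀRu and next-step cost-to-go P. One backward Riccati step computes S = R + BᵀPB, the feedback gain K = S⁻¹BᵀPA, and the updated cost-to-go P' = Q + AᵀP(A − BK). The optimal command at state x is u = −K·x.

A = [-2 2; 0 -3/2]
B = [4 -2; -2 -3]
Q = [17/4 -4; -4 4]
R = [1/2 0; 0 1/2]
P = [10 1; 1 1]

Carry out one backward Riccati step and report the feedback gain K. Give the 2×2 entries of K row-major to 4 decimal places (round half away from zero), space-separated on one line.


BᵀP = [38.0000 2.0000; -23.0000 -5.0000]
S = R + BᵀPB = [1/2 0; 0 1/2] + [148.0000 -82.0000; -82.0000 61.0000] = [148.5000 -82.0000; -82.0000 61.5000]
BᵀPA = [-76.0000 73.0000; 46.0000 -38.5000]
K = S⁻¹·BᵀPA = [-0.3745 0.5532; 0.2487 0.1116]
A−BK = [-0.0048 0.0104; -0.0029 -0.0589]
AᵀP(A−BK) = [0.1013 -0.0898; -0.0898 0.1626]
P' = Q + AᵀP(A−BK) = [4.3513 -4.0898; -4.0898 4.1626]
tr(P') = 8.5139

-0.3745 0.5532 0.2487 0.1116


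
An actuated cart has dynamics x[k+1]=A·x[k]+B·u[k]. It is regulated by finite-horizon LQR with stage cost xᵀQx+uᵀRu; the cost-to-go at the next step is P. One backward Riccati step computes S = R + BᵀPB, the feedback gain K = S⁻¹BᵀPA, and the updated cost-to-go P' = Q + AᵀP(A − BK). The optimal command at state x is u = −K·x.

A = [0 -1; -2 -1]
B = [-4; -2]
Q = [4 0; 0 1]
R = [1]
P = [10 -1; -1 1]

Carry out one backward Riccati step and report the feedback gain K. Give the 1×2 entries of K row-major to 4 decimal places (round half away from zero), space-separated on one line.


-0.0268 0.2416

BᵀP = [-38.0000 2.0000]
S = R + BᵀPB = [1] + [148.0000] = [149.0000]
BᵀPA = [-4.0000 36.0000]
K = S⁻¹·BᵀPA = [-0.0268 0.2416]
A−BK = [-0.1074 -0.0336; -2.0537 -0.5168]
AᵀP(A−BK) = [3.8926 0.9664; 0.9664 0.3020]
P' = Q + AᵀP(A−BK) = [7.8926 0.9664; 0.9664 1.3020]
tr(P') = 9.1946


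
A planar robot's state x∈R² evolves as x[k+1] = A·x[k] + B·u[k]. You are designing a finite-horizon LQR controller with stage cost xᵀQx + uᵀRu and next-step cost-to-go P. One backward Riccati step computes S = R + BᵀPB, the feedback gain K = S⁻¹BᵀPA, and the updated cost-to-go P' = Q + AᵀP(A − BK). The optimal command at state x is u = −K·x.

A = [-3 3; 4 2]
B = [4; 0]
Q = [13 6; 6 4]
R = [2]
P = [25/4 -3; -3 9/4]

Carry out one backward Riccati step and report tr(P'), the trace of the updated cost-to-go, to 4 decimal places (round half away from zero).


BᵀP = [25.0000 -12.0000]
S = R + BᵀPB = [2] + [100.0000] = [102.0000]
BᵀPA = [-123.0000 51.0000]
K = S⁻¹·BᵀPA = [-1.2059 0.5000]
A−BK = [1.8235 1.0000; 4.0000 2.0000]
AᵀP(A−BK) = [15.9265 5.2500; 5.2500 3.7500]
P' = Q + AᵀP(A−BK) = [28.9265 11.2500; 11.2500 7.7500]
tr(P') = 36.6765

36.6765


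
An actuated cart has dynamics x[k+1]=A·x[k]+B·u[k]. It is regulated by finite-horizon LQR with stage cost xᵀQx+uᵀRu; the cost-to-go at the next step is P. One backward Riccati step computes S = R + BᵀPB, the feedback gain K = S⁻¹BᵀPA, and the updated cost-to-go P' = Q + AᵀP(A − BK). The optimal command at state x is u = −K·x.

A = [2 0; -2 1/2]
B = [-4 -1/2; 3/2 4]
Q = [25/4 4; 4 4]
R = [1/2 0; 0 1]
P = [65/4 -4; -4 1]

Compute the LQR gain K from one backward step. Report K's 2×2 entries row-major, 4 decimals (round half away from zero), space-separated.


BᵀP = [-71.0000 17.5000; -24.1250 6.0000]
S = R + BᵀPB = [1/2 0; 0 1] + [310.2500 105.5000; 105.5000 36.0625] = [310.7500 105.5000; 105.5000 37.0625]
BᵀPA = [-177.0000 8.7500; -60.2500 3.0000]
K = S⁻¹·BᵀPA = [-0.5264 0.0202; -0.1271 0.0236]
A−BK = [-0.1693 0.0924; -0.7019 0.3754]
AᵀP(A−BK) = [0.1625 -0.0124; -0.0124 0.0029]
P' = Q + AᵀP(A−BK) = [6.4125 3.9876; 3.9876 4.0029]
tr(P') = 10.4154

-0.5264 0.0202 -0.1271 0.0236


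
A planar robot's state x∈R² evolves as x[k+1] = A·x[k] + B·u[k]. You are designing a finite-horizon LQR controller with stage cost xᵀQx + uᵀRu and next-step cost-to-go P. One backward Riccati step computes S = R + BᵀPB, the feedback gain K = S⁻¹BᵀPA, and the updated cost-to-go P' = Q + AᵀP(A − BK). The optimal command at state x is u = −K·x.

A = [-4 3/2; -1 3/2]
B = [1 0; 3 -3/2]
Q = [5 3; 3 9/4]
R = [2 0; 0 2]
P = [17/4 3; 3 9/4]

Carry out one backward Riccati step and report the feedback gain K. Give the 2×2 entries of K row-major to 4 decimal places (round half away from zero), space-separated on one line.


BᵀP = [13.2500 9.7500; -4.5000 -3.3750]
S = R + BᵀPB = [2 0; 0 2] + [42.5000 -14.6250; -14.6250 5.0625] = [44.5000 -14.6250; -14.6250 7.0625]
BᵀPA = [-62.7500 34.5000; 21.3750 -11.8125]
K = S⁻¹·BᵀPA = [-1.3005 0.7062; 0.3334 -0.2101]
A−BK = [-2.6995 0.7938; 3.4017 -0.9339]
AᵀP(A−BK) = [5.5147 -2.5681; -2.5681 1.2782]
P' = Q + AᵀP(A−BK) = [10.5147 0.4319; 0.4319 3.5282]
tr(P') = 14.0429

-1.3005 0.7062 0.3334 -0.2101


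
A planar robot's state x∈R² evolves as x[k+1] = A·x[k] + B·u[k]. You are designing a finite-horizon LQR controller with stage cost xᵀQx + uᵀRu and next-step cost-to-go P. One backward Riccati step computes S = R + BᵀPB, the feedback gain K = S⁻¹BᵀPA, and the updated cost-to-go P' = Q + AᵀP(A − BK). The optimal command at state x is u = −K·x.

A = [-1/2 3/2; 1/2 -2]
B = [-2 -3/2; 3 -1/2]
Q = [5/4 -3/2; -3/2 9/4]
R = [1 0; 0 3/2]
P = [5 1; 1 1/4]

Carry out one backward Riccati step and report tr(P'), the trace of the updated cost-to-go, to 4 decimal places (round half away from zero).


3.8905

BᵀP = [-7.0000 -1.2500; -8.0000 -1.6250]
S = R + BᵀPB = [1 0; 0 3/2] + [10.2500 11.1250; 11.1250 12.8125] = [11.2500 11.1250; 11.1250 14.3125]
BᵀPA = [2.8750 -8.0000; 3.1875 -8.7500]
K = S⁻¹·BᵀPA = [0.1527 -0.4606; 0.1040 -0.2534]
A−BK = [-0.0386 0.1988; 0.0940 -0.7450]
AᵀP(A−BK) = [0.0419 -0.1183; -0.1183 0.3486]
P' = Q + AᵀP(A−BK) = [1.2919 -1.6183; -1.6183 2.5986]
tr(P') = 3.8905


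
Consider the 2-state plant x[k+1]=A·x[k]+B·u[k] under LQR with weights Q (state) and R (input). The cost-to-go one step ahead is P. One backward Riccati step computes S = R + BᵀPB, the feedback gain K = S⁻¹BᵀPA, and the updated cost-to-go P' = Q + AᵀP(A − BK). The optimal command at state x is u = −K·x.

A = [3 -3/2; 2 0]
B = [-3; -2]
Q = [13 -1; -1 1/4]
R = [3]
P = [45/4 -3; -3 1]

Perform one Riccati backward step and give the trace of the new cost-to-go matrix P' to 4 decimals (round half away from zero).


17.4567

BᵀP = [-27.7500 7.0000]
S = R + BᵀPB = [3] + [69.2500] = [72.2500]
BᵀPA = [-69.2500 41.6250]
K = S⁻¹·BᵀPA = [-0.9585 0.5761]
A−BK = [0.1246 0.2284; 0.0830 1.1522]
AᵀP(A−BK) = [2.8754 -1.7284; -1.7284 1.3313]
P' = Q + AᵀP(A−BK) = [15.8754 -2.7284; -2.7284 1.5813]
tr(P') = 17.4567


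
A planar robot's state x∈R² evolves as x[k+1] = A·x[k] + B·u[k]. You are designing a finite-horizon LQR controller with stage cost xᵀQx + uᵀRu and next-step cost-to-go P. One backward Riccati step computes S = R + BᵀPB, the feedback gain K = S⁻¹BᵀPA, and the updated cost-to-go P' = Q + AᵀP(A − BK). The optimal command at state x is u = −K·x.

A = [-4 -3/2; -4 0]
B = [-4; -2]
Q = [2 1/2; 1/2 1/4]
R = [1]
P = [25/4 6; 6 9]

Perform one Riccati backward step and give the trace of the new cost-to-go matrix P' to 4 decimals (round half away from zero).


BᵀP = [-37.0000 -42.0000]
S = R + BᵀPB = [1] + [232.0000] = [233.0000]
BᵀPA = [316.0000 55.5000]
K = S⁻¹·BᵀPA = [1.3562 0.2382]
A−BK = [1.4249 -0.5472; -1.2876 0.4764]
AᵀP(A−BK) = [7.4335 -1.7704; -1.7704 0.8425]
P' = Q + AᵀP(A−BK) = [9.4335 -1.2704; -1.2704 1.0925]
tr(P') = 10.5260

10.5260


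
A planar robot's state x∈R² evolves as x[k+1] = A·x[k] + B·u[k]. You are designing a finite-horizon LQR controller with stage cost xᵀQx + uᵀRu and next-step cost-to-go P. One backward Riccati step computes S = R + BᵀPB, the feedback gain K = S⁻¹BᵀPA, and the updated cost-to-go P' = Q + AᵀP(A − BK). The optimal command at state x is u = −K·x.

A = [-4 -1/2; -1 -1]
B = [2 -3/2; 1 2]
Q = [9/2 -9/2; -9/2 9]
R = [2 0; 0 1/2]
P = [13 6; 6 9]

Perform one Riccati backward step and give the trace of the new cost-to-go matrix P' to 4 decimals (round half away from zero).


19.8353

BᵀP = [32.0000 21.0000; -7.5000 9.0000]
S = R + BᵀPB = [2 0; 0 1/2] + [85.0000 -6.0000; -6.0000 29.2500] = [87.0000 -6.0000; -6.0000 29.7500]
BᵀPA = [-149.0000 -37.0000; 21.0000 -5.2500]
K = S⁻¹·BᵀPA = [-1.6874 -0.4436; 0.3656 -0.2659]
A−BK = [-0.0768 -0.0117; -0.0437 -0.0245]
AᵀP(A−BK) = [5.8958 1.4842; 1.4842 0.4396]
P' = Q + AᵀP(A−BK) = [10.3958 -3.0158; -3.0158 9.4396]
tr(P') = 19.8353


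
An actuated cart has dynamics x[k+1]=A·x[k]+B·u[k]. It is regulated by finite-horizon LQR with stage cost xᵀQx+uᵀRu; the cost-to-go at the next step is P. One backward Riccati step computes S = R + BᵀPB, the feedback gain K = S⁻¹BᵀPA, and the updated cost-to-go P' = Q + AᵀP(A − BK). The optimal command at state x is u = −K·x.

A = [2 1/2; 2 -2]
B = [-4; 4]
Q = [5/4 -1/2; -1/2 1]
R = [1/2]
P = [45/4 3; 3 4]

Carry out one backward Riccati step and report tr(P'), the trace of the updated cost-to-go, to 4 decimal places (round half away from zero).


BᵀP = [-33.0000 4.0000]
S = R + BᵀPB = [1/2] + [148.0000] = [148.5000]
BᵀPA = [-58.0000 -24.5000]
K = S⁻¹·BᵀPA = [-0.3906 -0.1650]
A−BK = [0.4377 -0.1599; 3.5623 -1.3401]
AᵀP(A−BK) = [62.3468 -23.3190; -23.3190 8.7704]
P' = Q + AᵀP(A−BK) = [63.5968 -23.8190; -23.8190 9.7704]
tr(P') = 73.3672

73.3672


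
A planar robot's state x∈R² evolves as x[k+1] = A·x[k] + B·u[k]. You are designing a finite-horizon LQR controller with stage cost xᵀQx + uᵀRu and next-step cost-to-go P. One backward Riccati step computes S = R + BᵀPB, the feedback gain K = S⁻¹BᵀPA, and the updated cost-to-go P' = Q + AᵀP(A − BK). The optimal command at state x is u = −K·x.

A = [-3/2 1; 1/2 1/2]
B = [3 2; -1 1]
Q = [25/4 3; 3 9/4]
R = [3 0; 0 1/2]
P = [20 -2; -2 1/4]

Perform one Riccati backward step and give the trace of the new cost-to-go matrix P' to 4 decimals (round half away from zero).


8.8567

BᵀP = [62.0000 -6.2500; 38.0000 -3.7500]
S = R + BᵀPB = [3 0; 0 1/2] + [192.2500 117.7500; 117.7500 72.2500] = [195.2500 117.7500; 117.7500 72.7500]
BᵀPA = [-96.1250 58.8750; -58.8750 36.1250]
K = S⁻¹·BᵀPA = [-0.1785 0.0867; -0.5204 0.3562]
A−BK = [0.0762 0.0274; 0.8420 0.2306]
AᵀP(A−BK) = [0.2677 -0.1301; -0.1301 0.0890]
P' = Q + AᵀP(A−BK) = [6.5177 2.8699; 2.8699 2.3390]
tr(P') = 8.8567


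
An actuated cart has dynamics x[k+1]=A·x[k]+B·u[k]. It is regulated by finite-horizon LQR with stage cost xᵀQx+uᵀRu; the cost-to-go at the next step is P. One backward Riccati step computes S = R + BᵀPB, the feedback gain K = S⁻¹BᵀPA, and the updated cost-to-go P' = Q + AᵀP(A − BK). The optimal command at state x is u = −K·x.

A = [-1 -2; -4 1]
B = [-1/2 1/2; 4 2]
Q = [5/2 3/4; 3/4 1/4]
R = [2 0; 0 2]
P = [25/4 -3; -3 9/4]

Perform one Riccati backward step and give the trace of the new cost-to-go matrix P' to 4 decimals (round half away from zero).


BᵀP = [-15.1250 10.5000; -2.8750 3.0000]
S = R + BᵀPB = [2 0; 0 2] + [49.5625 13.4375; 13.4375 4.5625] = [51.5625 13.4375; 13.4375 6.5625]
BᵀPA = [-26.8750 40.7500; -9.1250 8.7500]
K = S⁻¹·BᵀPA = [-0.3406 0.9495; -0.6931 -0.6109]
A−BK = [-0.8238 -1.2198; -1.2515 -1.5762]
AᵀP(A−BK) = [2.7723 2.4436; 2.4436 5.9030]
P' = Q + AᵀP(A−BK) = [5.2723 3.1936; 3.1936 6.1530]
tr(P') = 11.4252

11.4252
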